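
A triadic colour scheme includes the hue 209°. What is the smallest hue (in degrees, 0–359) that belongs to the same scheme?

A triad places three hues 120° apart.
The full set through 209° is {89°, 209°, 329°}.

89°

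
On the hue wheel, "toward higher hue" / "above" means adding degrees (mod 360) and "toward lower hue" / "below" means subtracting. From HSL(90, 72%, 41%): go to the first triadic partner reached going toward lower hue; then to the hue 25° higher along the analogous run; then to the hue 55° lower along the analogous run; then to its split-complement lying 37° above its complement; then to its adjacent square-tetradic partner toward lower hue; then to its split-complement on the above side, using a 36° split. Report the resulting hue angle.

283°

90 − 120 = -30 → -30 + 360 = 330°   (triadic ↓)
330 + 25 = 355°   (analog 25° ↑)
355 − 55 = 300°   (analog 55° ↓)
300 + 217 = 517 → 517 − 360 = 157°   (split-comp 37° ↑)
157 − 90 = 67°   (square ↓)
67 + 216 = 283°   (split-comp 36° ↑)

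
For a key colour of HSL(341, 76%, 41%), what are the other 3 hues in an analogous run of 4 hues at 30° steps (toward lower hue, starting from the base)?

Analogous hues sit every 30° along the wheel.
341 − 30 = 311°
341 − 60 = 281°
341 − 90 = 251°

311°, 281° and 251°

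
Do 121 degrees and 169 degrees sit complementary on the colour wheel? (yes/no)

no

Angular distance: |121 − 169| = 48 = 48°.
Complementary requires 180°.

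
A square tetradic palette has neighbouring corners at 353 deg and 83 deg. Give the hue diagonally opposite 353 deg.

173°

A square tetradic scheme places four hues 90° apart; opposite corners are 180° apart.
353 + 180 = 533 → 533 − 360 = 173°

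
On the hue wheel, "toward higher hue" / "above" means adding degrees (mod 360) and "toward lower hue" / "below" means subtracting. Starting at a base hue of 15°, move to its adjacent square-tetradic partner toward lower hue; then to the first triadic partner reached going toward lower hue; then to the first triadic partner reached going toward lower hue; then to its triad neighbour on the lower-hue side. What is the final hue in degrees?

square ↓ −90°: 15 − 90 = -75 → -75 + 360 = 285°
triadic ↓ −120°: 285 − 120 = 165°
triadic ↓ −120°: 165 − 120 = 45°
triadic ↓ −120°: 45 − 120 = -75 → -75 + 360 = 285°

285°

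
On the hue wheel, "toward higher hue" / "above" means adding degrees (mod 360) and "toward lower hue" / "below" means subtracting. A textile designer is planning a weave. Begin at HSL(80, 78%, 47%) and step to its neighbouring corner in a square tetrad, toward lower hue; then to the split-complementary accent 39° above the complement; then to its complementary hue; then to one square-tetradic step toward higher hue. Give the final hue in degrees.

119°

square ↓ −90°: 80 − 90 = -10 → -10 + 360 = 350°
split-comp 39° ↑ +219°: 350 + 219 = 569 → 569 − 360 = 209°
complement +180°: 209 + 180 = 389 → 389 − 360 = 29°
square ↑ +90°: 29 + 90 = 119°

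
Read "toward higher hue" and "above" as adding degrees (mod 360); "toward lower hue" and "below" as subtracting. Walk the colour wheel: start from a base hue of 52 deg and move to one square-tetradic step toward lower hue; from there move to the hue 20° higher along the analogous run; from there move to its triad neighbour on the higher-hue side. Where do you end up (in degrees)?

−90° (square ↓): 52 − 90 = -38 → -38 + 360 = 322°
+20° (analog 20° ↑): 322 + 20 = 342°
+120° (triadic ↑): 342 + 120 = 462 → 462 − 360 = 102°

102°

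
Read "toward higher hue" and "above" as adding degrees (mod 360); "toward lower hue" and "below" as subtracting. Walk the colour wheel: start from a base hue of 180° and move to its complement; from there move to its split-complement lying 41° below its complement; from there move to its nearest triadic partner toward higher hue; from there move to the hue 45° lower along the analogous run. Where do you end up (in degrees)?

214°

+180° (complement): 180 + 180 = 360 → 360 − 360 = 0°
+139° (split-comp 41° ↓): 0 + 139 = 139°
+120° (triadic ↑): 139 + 120 = 259°
−45° (analog 45° ↓): 259 − 45 = 214°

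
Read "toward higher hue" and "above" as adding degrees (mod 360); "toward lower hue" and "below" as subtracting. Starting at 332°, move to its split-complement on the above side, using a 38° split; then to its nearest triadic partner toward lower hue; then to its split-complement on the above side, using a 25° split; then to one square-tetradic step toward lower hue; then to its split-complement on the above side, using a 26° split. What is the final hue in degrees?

+218° (split-comp 38° ↑): 332 + 218 = 550 → 550 − 360 = 190°
−120° (triadic ↓): 190 − 120 = 70°
+205° (split-comp 25° ↑): 70 + 205 = 275°
−90° (square ↓): 275 − 90 = 185°
+206° (split-comp 26° ↑): 185 + 206 = 391 → 391 − 360 = 31°

31°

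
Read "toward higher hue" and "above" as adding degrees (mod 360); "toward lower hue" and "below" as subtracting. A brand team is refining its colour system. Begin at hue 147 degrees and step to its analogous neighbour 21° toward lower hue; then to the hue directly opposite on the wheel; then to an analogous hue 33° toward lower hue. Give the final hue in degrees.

analog 21° ↓ −21°: 147 − 21 = 126°
complement +180°: 126 + 180 = 306°
analog 33° ↓ −33°: 306 − 33 = 273°

273°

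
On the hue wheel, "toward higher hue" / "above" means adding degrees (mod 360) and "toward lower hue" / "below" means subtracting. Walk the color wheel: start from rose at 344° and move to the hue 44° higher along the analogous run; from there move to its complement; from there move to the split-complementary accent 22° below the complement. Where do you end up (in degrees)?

344 + 44 = 388 → 388 − 360 = 28°   (analog 44° ↑)
28 + 180 = 208°   (complement)
208 + 158 = 366 → 366 − 360 = 6°   (split-comp 22° ↓)

6°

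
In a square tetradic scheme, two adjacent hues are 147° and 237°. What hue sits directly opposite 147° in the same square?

327°

A square tetradic scheme places four hues 90° apart; opposite corners are 180° apart.
147 + 180 = 327°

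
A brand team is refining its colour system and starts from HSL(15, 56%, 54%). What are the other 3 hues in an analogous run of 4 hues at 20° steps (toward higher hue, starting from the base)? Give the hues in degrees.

35°, 55°, 75°

Analogous hues sit every 20° along the wheel.
15 + 20 = 35°
15 + 40 = 55°
15 + 60 = 75°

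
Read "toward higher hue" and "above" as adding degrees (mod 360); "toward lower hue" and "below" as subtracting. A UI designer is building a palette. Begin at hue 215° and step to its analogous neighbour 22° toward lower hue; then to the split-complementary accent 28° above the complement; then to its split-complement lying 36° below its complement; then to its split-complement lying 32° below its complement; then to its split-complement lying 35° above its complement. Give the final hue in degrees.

215 − 22 = 193°   (analog 22° ↓)
193 + 208 = 401 → 401 − 360 = 41°   (split-comp 28° ↑)
41 + 144 = 185°   (split-comp 36° ↓)
185 + 148 = 333°   (split-comp 32° ↓)
333 + 215 = 548 → 548 − 360 = 188°   (split-comp 35° ↑)

188°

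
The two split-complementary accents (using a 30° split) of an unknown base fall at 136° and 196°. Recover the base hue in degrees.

346°

The accents sit 30° either side of the complement, so the complement is their short-arc midpoint on the wheel.
Short-arc midpoint of 136° and 196°: 166°.
Base is 180° from the complement: 166 − 180 = -14 → -14 + 360 = 346°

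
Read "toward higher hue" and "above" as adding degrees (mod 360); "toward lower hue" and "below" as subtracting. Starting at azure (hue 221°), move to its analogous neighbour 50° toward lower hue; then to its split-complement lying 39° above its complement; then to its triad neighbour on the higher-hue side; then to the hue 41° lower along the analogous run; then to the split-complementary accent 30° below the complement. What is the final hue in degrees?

analog 50° ↓ −50°: 221 − 50 = 171°
split-comp 39° ↑ +219°: 171 + 219 = 390 → 390 − 360 = 30°
triadic ↑ +120°: 30 + 120 = 150°
analog 41° ↓ −41°: 150 − 41 = 109°
split-comp 30° ↓ +150°: 109 + 150 = 259°

259°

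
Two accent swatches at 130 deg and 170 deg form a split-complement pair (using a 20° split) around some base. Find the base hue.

330°

The accents sit 20° either side of the complement, so the complement is their short-arc midpoint on the wheel.
Short-arc midpoint of 130° and 170°: 150°.
Base is 180° from the complement: 150 − 180 = -30 → -30 + 360 = 330°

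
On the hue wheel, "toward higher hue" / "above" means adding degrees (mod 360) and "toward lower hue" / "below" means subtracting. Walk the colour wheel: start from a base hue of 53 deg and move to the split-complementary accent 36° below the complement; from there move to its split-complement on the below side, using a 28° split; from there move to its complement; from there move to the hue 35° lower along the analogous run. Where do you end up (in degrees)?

134°

53 + 144 = 197°   (split-comp 36° ↓)
197 + 152 = 349°   (split-comp 28° ↓)
349 + 180 = 529 → 529 − 360 = 169°   (complement)
169 − 35 = 134°   (analog 35° ↓)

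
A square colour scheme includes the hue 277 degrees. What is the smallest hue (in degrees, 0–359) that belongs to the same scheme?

7°

A square tetradic scheme places four hues every 90°.
The full set through 277° is {7°, 97°, 187°, 277°}.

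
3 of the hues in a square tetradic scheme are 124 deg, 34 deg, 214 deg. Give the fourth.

304°

A square tetradic scheme places four hues every 90°.
The full set through 34° is {34°, 124°, 214°, 304°}.
Given {34°, 124°, 214°}, the missing hue is 304°.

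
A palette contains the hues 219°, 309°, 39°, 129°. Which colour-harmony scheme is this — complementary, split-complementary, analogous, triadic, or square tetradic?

square tetradic

Sort the hues: 39°, 129°, 219°, 309°.
Successive gaps around the wheel: 90°, 90°, 90°, 90°.
Four hues every 90° form a square tetradic scheme.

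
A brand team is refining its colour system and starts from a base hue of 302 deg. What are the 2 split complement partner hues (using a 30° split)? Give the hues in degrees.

Split-complementary hues sit 30° either side of the complement.
Complement of 302 deg: 302 + 180 = 482 → 482 − 360 = 122°
122 − 30 = 92°
122 + 30 = 152°

92° and 152°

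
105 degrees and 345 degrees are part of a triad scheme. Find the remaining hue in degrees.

A triad places three hues 120° apart.
The full set through 105° is {105°, 225°, 345°}.
Given {105°, 345°}, the missing hue is 225°.

225°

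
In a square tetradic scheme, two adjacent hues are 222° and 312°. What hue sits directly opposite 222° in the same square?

A square tetradic scheme places four hues 90° apart; opposite corners are 180° apart.
222 + 180 = 402 → 402 − 360 = 42°

42°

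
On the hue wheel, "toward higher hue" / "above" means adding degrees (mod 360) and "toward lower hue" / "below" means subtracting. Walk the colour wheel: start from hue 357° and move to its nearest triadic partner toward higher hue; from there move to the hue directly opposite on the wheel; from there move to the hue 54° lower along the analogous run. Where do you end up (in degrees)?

triadic ↑ +120°: 357 + 120 = 477 → 477 − 360 = 117°
complement +180°: 117 + 180 = 297°
analog 54° ↓ −54°: 297 − 54 = 243°

243°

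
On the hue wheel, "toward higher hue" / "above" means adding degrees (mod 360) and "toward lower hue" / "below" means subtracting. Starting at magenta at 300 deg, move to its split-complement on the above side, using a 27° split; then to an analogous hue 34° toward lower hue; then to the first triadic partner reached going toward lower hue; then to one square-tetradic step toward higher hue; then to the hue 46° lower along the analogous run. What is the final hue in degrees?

37°

split-comp 27° ↑ +207°: 300 + 207 = 507 → 507 − 360 = 147°
analog 34° ↓ −34°: 147 − 34 = 113°
triadic ↓ −120°: 113 − 120 = -7 → -7 + 360 = 353°
square ↑ +90°: 353 + 90 = 443 → 443 − 360 = 83°
analog 46° ↓ −46°: 83 − 46 = 37°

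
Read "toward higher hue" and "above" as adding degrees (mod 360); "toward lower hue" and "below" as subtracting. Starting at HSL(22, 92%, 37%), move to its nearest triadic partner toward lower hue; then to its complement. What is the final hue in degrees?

−120° (triadic ↓): 22 − 120 = -98 → -98 + 360 = 262°
+180° (complement): 262 + 180 = 442 → 442 − 360 = 82°

82°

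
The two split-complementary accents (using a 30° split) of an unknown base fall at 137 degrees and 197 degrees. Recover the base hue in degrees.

347°

The accents sit 30° either side of the complement, so the complement is their short-arc midpoint on the wheel.
Short-arc midpoint of 137° and 197°: 167°.
Base is 180° from the complement: 167 − 180 = -13 → -13 + 360 = 347°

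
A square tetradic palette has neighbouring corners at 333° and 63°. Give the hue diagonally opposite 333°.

153°

A square tetradic scheme places four hues 90° apart; opposite corners are 180° apart.
333 + 180 = 513 → 513 − 360 = 153°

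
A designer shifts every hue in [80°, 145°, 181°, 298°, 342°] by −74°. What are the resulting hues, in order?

80 − 74 = 6°
145 − 74 = 71°
181 − 74 = 107°
298 − 74 = 224°
342 − 74 = 268°

6°, 71°, 107°, 224°, 268°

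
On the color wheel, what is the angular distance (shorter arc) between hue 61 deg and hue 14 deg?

47°

|61 − 14| = 47.
47 ≤ 180, so the shorter arc is 47°.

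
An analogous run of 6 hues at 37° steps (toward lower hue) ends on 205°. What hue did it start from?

5 steps of 37° (toward lower hue) give a net shift of −185°.
Start = end − shift: 205 + 185 = 390 → 390 − 360 = 30°

30°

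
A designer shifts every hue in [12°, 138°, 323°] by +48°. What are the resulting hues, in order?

12 + 48 = 60°
138 + 48 = 186°
323 + 48 = 371 → 371 − 360 = 11°

60°, 186°, 11°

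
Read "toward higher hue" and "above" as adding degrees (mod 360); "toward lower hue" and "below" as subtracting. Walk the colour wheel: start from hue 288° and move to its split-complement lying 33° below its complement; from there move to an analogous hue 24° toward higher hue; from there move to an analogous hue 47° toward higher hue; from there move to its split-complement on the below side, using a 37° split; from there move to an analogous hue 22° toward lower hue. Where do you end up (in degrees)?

split-comp 33° ↓ +147°: 288 + 147 = 435 → 435 − 360 = 75°
analog 24° ↑ +24°: 75 + 24 = 99°
analog 47° ↑ +47°: 99 + 47 = 146°
split-comp 37° ↓ +143°: 146 + 143 = 289°
analog 22° ↓ −22°: 289 − 22 = 267°

267°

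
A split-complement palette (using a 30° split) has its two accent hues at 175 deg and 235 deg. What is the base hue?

The accents sit 30° either side of the complement, so the complement is their short-arc midpoint on the wheel.
Short-arc midpoint of 175° and 235°: 205°.
Base is 180° from the complement: 205 − 180 = 25°

25°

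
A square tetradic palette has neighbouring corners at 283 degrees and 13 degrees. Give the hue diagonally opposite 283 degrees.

A square tetradic scheme places four hues 90° apart; opposite corners are 180° apart.
283 + 180 = 463 → 463 − 360 = 103°

103°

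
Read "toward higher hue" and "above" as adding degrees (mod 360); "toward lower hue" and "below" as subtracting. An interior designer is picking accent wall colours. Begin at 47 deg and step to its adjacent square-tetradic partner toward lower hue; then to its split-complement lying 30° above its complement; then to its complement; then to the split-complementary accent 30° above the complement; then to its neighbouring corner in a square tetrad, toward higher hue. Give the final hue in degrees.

287°

47 − 90 = -43 → -43 + 360 = 317°   (square ↓)
317 + 210 = 527 → 527 − 360 = 167°   (split-comp 30° ↑)
167 + 180 = 347°   (complement)
347 + 210 = 557 → 557 − 360 = 197°   (split-comp 30° ↑)
197 + 90 = 287°   (square ↑)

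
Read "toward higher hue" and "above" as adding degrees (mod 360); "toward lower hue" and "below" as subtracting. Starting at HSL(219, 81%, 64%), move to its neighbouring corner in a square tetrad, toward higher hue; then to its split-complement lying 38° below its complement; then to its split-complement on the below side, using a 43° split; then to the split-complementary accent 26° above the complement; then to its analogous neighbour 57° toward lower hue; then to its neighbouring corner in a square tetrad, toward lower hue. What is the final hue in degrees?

287°

+90° (square ↑): 219 + 90 = 309°
+142° (split-comp 38° ↓): 309 + 142 = 451 → 451 − 360 = 91°
+137° (split-comp 43° ↓): 91 + 137 = 228°
+206° (split-comp 26° ↑): 228 + 206 = 434 → 434 − 360 = 74°
−57° (analog 57° ↓): 74 − 57 = 17°
−90° (square ↓): 17 − 90 = -73 → -73 + 360 = 287°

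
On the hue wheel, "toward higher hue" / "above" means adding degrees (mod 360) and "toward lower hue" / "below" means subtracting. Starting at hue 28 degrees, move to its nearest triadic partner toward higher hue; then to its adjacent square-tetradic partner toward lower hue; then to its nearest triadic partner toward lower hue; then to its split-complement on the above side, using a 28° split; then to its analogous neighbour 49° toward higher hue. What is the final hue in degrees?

+120° (triadic ↑): 28 + 120 = 148°
−90° (square ↓): 148 − 90 = 58°
−120° (triadic ↓): 58 − 120 = -62 → -62 + 360 = 298°
+208° (split-comp 28° ↑): 298 + 208 = 506 → 506 − 360 = 146°
+49° (analog 49° ↑): 146 + 49 = 195°

195°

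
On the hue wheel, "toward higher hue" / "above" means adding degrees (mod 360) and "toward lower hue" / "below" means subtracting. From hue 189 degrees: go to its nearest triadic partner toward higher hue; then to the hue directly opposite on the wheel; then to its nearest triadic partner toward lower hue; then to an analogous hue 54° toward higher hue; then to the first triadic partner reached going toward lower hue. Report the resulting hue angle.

303°

triadic ↑ +120°: 189 + 120 = 309°
complement +180°: 309 + 180 = 489 → 489 − 360 = 129°
triadic ↓ −120°: 129 − 120 = 9°
analog 54° ↑ +54°: 9 + 54 = 63°
triadic ↓ −120°: 63 − 120 = -57 → -57 + 360 = 303°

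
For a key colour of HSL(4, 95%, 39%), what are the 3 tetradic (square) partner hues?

94°, 184° and 274°

A square tetradic scheme places four hues every 90°.
4 + 90 = 94°
4 + 180 = 184°
4 + 270 = 274°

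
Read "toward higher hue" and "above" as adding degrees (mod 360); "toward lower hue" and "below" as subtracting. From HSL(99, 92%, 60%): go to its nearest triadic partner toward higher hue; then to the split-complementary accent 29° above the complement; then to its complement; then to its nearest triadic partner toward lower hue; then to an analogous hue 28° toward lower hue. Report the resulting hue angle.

+120° (triadic ↑): 99 + 120 = 219°
+209° (split-comp 29° ↑): 219 + 209 = 428 → 428 − 360 = 68°
+180° (complement): 68 + 180 = 248°
−120° (triadic ↓): 248 − 120 = 128°
−28° (analog 28° ↓): 128 − 28 = 100°

100°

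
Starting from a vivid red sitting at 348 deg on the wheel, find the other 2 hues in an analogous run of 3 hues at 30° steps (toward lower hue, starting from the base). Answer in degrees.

318° and 288°

Analogous hues sit every 30° along the wheel.
348 − 30 = 318°
348 − 60 = 288°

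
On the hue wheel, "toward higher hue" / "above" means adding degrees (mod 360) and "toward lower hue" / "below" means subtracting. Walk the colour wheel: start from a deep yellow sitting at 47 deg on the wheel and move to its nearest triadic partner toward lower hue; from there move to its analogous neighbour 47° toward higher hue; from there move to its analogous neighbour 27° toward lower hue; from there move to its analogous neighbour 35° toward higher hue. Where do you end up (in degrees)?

47 − 120 = -73 → -73 + 360 = 287°   (triadic ↓)
287 + 47 = 334°   (analog 47° ↑)
334 − 27 = 307°   (analog 27° ↓)
307 + 35 = 342°   (analog 35° ↑)

342°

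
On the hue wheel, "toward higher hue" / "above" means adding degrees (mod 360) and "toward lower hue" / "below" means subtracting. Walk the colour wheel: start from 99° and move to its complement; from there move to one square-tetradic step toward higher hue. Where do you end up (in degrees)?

complement +180°: 99 + 180 = 279°
square ↑ +90°: 279 + 90 = 369 → 369 − 360 = 9°

9°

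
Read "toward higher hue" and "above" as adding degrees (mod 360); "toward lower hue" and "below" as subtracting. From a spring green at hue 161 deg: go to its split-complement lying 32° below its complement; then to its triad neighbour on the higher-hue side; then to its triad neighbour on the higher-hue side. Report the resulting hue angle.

189°

+148° (split-comp 32° ↓): 161 + 148 = 309°
+120° (triadic ↑): 309 + 120 = 429 → 429 − 360 = 69°
+120° (triadic ↑): 69 + 120 = 189°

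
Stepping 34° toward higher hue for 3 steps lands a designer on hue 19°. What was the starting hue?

3 steps of 34° (toward higher hue) give a net shift of +102°.
Start = end − shift: 19 − 102 = -83 → -83 + 360 = 277°

277°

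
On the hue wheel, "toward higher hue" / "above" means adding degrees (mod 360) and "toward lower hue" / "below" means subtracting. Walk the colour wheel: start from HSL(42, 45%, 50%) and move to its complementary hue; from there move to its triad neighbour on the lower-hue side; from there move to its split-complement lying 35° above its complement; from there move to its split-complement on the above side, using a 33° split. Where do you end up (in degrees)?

170°

+180° (complement): 42 + 180 = 222°
−120° (triadic ↓): 222 − 120 = 102°
+215° (split-comp 35° ↑): 102 + 215 = 317°
+213° (split-comp 33° ↑): 317 + 213 = 530 → 530 − 360 = 170°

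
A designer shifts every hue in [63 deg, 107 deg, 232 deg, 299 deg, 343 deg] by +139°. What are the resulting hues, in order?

63 + 139 = 202°
107 + 139 = 246°
232 + 139 = 371 → 371 − 360 = 11°
299 + 139 = 438 → 438 − 360 = 78°
343 + 139 = 482 → 482 − 360 = 122°

202°, 246°, 11°, 78°, 122°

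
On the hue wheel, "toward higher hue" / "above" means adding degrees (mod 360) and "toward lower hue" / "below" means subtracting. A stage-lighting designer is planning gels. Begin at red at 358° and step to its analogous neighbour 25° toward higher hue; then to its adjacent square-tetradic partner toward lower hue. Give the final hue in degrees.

358 + 25 = 383 → 383 − 360 = 23°   (analog 25° ↑)
23 − 90 = -67 → -67 + 360 = 293°   (square ↓)

293°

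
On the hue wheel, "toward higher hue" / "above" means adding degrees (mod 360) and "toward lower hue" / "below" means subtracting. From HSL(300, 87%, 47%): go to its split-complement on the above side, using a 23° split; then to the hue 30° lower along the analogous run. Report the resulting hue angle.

300 + 203 = 503 → 503 − 360 = 143°   (split-comp 23° ↑)
143 − 30 = 113°   (analog 30° ↓)

113°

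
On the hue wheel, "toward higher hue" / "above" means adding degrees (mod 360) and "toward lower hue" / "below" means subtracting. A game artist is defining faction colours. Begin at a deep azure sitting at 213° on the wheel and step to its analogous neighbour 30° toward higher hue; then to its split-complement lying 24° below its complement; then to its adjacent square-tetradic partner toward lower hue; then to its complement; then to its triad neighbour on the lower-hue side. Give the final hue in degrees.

9°

+30° (analog 30° ↑): 213 + 30 = 243°
+156° (split-comp 24° ↓): 243 + 156 = 399 → 399 − 360 = 39°
−90° (square ↓): 39 − 90 = -51 → -51 + 360 = 309°
+180° (complement): 309 + 180 = 489 → 489 − 360 = 129°
−120° (triadic ↓): 129 − 120 = 9°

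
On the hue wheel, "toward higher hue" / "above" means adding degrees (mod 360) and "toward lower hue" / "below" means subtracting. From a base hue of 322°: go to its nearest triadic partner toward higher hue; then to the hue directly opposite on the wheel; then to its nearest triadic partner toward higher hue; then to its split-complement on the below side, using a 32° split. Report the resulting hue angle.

+120° (triadic ↑): 322 + 120 = 442 → 442 − 360 = 82°
+180° (complement): 82 + 180 = 262°
+120° (triadic ↑): 262 + 120 = 382 → 382 − 360 = 22°
+148° (split-comp 32° ↓): 22 + 148 = 170°

170°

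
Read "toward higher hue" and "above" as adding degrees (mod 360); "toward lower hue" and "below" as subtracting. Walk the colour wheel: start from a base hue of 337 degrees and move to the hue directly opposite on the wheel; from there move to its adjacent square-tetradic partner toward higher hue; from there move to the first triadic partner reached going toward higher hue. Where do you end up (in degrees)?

337 + 180 = 517 → 517 − 360 = 157°   (complement)
157 + 90 = 247°   (square ↑)
247 + 120 = 367 → 367 − 360 = 7°   (triadic ↑)

7°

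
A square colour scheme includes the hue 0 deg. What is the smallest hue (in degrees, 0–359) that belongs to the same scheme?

0°

A square tetradic scheme places four hues every 90°.
The full set through 0° is {0°, 90°, 180°, 270°}.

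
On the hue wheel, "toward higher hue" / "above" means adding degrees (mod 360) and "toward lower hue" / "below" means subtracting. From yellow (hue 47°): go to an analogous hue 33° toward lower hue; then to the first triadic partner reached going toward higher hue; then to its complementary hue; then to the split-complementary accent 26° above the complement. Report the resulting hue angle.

47 − 33 = 14°   (analog 33° ↓)
14 + 120 = 134°   (triadic ↑)
134 + 180 = 314°   (complement)
314 + 206 = 520 → 520 − 360 = 160°   (split-comp 26° ↑)

160°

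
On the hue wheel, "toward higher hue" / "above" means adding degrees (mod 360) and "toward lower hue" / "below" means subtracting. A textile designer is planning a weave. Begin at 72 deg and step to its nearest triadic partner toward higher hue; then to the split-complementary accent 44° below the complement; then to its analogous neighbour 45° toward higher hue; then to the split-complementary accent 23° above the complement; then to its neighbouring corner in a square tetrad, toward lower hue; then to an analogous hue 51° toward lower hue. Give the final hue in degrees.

72 + 120 = 192°   (triadic ↑)
192 + 136 = 328°   (split-comp 44° ↓)
328 + 45 = 373 → 373 − 360 = 13°   (analog 45° ↑)
13 + 203 = 216°   (split-comp 23° ↑)
216 − 90 = 126°   (square ↓)
126 − 51 = 75°   (analog 51° ↓)

75°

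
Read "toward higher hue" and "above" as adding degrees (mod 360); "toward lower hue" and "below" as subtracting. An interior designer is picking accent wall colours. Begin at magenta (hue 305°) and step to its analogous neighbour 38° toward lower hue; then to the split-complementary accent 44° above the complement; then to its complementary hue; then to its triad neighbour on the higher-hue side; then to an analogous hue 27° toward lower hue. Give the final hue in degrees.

305 − 38 = 267°   (analog 38° ↓)
267 + 224 = 491 → 491 − 360 = 131°   (split-comp 44° ↑)
131 + 180 = 311°   (complement)
311 + 120 = 431 → 431 − 360 = 71°   (triadic ↑)
71 − 27 = 44°   (analog 27° ↓)

44°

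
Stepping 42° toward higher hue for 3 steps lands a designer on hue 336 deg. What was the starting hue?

3 steps of 42° (toward higher hue) give a net shift of +126°.
Start = end − shift: 336 − 126 = 210°

210°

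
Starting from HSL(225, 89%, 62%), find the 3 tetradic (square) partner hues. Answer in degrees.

A square tetradic scheme places four hues every 90°.
225 + 90 = 315°
225 + 180 = 405 → 405 − 360 = 45°
225 + 270 = 495 → 495 − 360 = 135°

315°, 45° and 135°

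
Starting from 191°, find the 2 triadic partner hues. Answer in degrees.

311° and 71°

A triad places three hues 120° apart.
191 + 120 = 311°
191 + 240 = 431 → 431 − 360 = 71°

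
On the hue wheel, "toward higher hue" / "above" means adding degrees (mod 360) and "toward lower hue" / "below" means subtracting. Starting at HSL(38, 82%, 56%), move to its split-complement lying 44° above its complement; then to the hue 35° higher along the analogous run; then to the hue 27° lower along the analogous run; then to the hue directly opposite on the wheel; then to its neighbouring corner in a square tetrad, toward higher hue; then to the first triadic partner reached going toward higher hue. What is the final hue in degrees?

+224° (split-comp 44° ↑): 38 + 224 = 262°
+35° (analog 35° ↑): 262 + 35 = 297°
−27° (analog 27° ↓): 297 − 27 = 270°
+180° (complement): 270 + 180 = 450 → 450 − 360 = 90°
+90° (square ↑): 90 + 90 = 180°
+120° (triadic ↑): 180 + 120 = 300°

300°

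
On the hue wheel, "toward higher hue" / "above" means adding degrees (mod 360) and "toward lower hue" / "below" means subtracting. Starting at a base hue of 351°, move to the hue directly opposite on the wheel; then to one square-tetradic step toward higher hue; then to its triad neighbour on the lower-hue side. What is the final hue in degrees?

141°

351 + 180 = 531 → 531 − 360 = 171°   (complement)
171 + 90 = 261°   (square ↑)
261 − 120 = 141°   (triadic ↓)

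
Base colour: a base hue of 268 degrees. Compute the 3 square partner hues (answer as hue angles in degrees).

358°, 88°, and 178°

A square tetradic scheme places four hues every 90°.
268 + 90 = 358°
268 + 180 = 448 → 448 − 360 = 88°
268 + 270 = 538 → 538 − 360 = 178°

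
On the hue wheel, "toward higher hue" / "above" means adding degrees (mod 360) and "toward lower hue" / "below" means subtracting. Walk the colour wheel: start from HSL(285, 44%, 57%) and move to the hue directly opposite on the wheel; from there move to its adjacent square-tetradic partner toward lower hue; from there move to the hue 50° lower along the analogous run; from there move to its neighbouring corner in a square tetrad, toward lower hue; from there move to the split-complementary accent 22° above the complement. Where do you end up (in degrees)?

+180° (complement): 285 + 180 = 465 → 465 − 360 = 105°
−90° (square ↓): 105 − 90 = 15°
−50° (analog 50° ↓): 15 − 50 = -35 → -35 + 360 = 325°
−90° (square ↓): 325 − 90 = 235°
+202° (split-comp 22° ↑): 235 + 202 = 437 → 437 − 360 = 77°

77°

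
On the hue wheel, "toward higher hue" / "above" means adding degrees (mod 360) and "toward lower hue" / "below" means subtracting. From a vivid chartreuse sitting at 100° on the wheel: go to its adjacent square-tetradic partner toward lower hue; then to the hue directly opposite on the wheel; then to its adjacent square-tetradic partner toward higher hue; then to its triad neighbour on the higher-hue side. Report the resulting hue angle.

square ↓ −90°: 100 − 90 = 10°
complement +180°: 10 + 180 = 190°
square ↑ +90°: 190 + 90 = 280°
triadic ↑ +120°: 280 + 120 = 400 → 400 − 360 = 40°

40°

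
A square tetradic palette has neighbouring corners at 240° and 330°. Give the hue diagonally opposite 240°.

A square tetradic scheme places four hues 90° apart; opposite corners are 180° apart.
240 + 180 = 420 → 420 − 360 = 60°

60°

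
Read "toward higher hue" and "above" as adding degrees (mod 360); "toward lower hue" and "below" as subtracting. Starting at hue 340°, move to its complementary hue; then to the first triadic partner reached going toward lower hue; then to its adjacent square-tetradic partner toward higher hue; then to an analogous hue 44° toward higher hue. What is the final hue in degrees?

+180° (complement): 340 + 180 = 520 → 520 − 360 = 160°
−120° (triadic ↓): 160 − 120 = 40°
+90° (square ↑): 40 + 90 = 130°
+44° (analog 44° ↑): 130 + 44 = 174°

174°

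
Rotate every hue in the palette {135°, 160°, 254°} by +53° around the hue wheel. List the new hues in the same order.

188°, 213°, 307°

135 + 53 = 188°
160 + 53 = 213°
254 + 53 = 307°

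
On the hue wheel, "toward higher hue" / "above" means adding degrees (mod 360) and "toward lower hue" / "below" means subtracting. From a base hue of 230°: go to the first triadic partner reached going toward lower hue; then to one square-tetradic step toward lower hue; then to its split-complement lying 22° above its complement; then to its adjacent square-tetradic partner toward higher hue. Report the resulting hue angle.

triadic ↓ −120°: 230 − 120 = 110°
square ↓ −90°: 110 − 90 = 20°
split-comp 22° ↑ +202°: 20 + 202 = 222°
square ↑ +90°: 222 + 90 = 312°

312°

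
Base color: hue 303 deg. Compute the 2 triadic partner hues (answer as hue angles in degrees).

63° and 183°

303 + 120 = 423 → 423 − 360 = 63°
303 + 240 = 543 → 543 − 360 = 183°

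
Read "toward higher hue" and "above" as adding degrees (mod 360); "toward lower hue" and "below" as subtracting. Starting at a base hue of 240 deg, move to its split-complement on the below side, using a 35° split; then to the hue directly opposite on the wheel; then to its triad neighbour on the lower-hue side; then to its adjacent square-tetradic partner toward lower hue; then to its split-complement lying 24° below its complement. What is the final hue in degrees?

151°

split-comp 35° ↓ +145°: 240 + 145 = 385 → 385 − 360 = 25°
complement +180°: 25 + 180 = 205°
triadic ↓ −120°: 205 − 120 = 85°
square ↓ −90°: 85 − 90 = -5 → -5 + 360 = 355°
split-comp 24° ↓ +156°: 355 + 156 = 511 → 511 − 360 = 151°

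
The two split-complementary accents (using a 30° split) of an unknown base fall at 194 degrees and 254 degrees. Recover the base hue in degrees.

44°

The accents sit 30° either side of the complement, so the complement is their short-arc midpoint on the wheel.
Short-arc midpoint of 194° and 254°: 224°.
Base is 180° from the complement: 224 − 180 = 44°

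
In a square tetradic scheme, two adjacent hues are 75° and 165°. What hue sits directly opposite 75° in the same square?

A square tetradic scheme places four hues 90° apart; opposite corners are 180° apart.
75 + 180 = 255°

255°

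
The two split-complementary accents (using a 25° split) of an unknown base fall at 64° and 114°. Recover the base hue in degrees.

269°

The accents sit 25° either side of the complement, so the complement is their short-arc midpoint on the wheel.
Short-arc midpoint of 64° and 114°: 89°.
Base is 180° from the complement: 89 − 180 = -91 → -91 + 360 = 269°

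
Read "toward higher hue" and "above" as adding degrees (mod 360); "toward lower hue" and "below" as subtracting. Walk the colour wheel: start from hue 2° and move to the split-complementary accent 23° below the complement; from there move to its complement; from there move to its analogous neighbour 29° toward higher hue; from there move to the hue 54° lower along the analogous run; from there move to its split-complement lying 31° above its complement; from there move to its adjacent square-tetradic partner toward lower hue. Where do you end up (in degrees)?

75°

split-comp 23° ↓ +157°: 2 + 157 = 159°
complement +180°: 159 + 180 = 339°
analog 29° ↑ +29°: 339 + 29 = 368 → 368 − 360 = 8°
analog 54° ↓ −54°: 8 − 54 = -46 → -46 + 360 = 314°
split-comp 31° ↑ +211°: 314 + 211 = 525 → 525 − 360 = 165°
square ↓ −90°: 165 − 90 = 75°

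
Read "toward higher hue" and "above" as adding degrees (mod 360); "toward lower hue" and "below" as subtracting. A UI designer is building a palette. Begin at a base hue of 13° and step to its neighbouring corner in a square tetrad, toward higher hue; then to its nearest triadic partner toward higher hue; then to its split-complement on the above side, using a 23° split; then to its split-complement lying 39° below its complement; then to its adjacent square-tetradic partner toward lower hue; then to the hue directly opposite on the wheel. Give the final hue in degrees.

297°

square ↑ +90°: 13 + 90 = 103°
triadic ↑ +120°: 103 + 120 = 223°
split-comp 23° ↑ +203°: 223 + 203 = 426 → 426 − 360 = 66°
split-comp 39° ↓ +141°: 66 + 141 = 207°
square ↓ −90°: 207 − 90 = 117°
complement +180°: 117 + 180 = 297°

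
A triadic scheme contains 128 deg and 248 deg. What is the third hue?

A triad spaces three hues 120° apart.
The full set is {8°, 128°, 248°}.

8°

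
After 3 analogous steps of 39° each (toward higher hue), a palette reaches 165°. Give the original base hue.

3 steps of 39° (toward higher hue) give a net shift of +117°.
Start = end − shift: 165 − 117 = 48°

48°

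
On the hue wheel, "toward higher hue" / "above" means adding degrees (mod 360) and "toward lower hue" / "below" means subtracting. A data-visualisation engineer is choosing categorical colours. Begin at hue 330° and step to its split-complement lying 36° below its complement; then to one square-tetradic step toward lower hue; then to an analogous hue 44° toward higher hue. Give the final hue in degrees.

68°

330 + 144 = 474 → 474 − 360 = 114°   (split-comp 36° ↓)
114 − 90 = 24°   (square ↓)
24 + 44 = 68°   (analog 44° ↑)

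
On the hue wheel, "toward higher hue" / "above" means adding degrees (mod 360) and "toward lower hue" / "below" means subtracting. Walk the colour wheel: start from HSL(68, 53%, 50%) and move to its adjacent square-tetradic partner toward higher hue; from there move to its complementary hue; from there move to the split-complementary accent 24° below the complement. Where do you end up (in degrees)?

134°

+90° (square ↑): 68 + 90 = 158°
+180° (complement): 158 + 180 = 338°
+156° (split-comp 24° ↓): 338 + 156 = 494 → 494 − 360 = 134°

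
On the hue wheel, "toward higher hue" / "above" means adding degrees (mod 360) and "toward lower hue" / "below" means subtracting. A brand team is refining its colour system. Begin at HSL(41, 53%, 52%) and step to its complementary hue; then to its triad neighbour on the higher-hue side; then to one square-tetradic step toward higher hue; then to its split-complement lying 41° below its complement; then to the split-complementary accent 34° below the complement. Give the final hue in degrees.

356°

41 + 180 = 221°   (complement)
221 + 120 = 341°   (triadic ↑)
341 + 90 = 431 → 431 − 360 = 71°   (square ↑)
71 + 139 = 210°   (split-comp 41° ↓)
210 + 146 = 356°   (split-comp 34° ↓)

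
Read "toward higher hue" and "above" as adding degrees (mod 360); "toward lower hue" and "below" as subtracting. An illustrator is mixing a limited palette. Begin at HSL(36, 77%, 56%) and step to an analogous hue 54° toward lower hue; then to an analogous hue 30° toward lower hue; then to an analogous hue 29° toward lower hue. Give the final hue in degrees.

−54° (analog 54° ↓): 36 − 54 = -18 → -18 + 360 = 342°
−30° (analog 30° ↓): 342 − 30 = 312°
−29° (analog 29° ↓): 312 − 29 = 283°

283°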